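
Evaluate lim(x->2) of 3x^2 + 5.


Since polynomials are continuous, we use direct substitution.
lim(x->2) of 3x^2 + 5
= 3 * 2^2 + 0 * 2 + 5
= 12 + 0 + 5
= 17

17


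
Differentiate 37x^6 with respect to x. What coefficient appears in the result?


We apply the power rule: d/dx [ax^n] = a*n * x^(n-1)
d/dx [37x^6]
= 37 * 6 * x^(6-1)
= 222x^5
The coefficient is 222

222


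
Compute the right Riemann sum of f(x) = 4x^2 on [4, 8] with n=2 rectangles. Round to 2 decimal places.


Right Riemann sum uses right endpoints of each subinterval.
Interval: [4, 8], n = 2
dx = (8 - 4) / 2 = 2
Right endpoints: [6, 8]
f values: [144, 256]
Sum = dx * (sum of f values)
= 2 * 400
= 800 = 800.00

800.00


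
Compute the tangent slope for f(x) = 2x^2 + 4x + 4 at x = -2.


The slope of the tangent line equals f'(x) at the point.
f(x) = 2x^2 + 4x + 4
f'(x) = 4x + 4
At x = -2:
f'(-2) = 4 * (-2) + 4
= -8 + 4
= -4

-4


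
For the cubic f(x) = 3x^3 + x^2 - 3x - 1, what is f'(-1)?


Differentiate f(x) = 3x^3 + x^2 - 3x - 1 term by term:
f'(x) = 9x^2 + 2x - 3
Substitute x = -1:
f'(-1) = 9 * (-1)^2 + 2 * (-1) - 3
= 9 - 2 - 3
= 4

4


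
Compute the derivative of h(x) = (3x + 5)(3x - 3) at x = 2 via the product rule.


Let u(x) = 3x + 5 and v(x) = 3x - 3
u'(x) = 3
v'(x) = 3
Product rule: h'(x) = u'(x)*v(x) + u(x)*v'(x)
= 3 * (3x - 3) + (3x + 5) * 3
At x = 2:
u(2) = 3 * 2 + 5 = 11
v(2) = 3 * 2 - 3 = 3
h'(2) = 3 * 3 + 11 * 3
= 9 + 33
= 42

42


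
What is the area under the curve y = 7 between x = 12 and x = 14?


The area under a constant function y = 7 is a rectangle.
Width = 14 - 12 = 2
Height = 7
Area = width * height
= 2 * 7
= 14

14


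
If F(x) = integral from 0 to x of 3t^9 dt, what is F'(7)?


By the Fundamental Theorem of Calculus (Part 1):
If F(x) = integral from 0 to x of f(t) dt, then F'(x) = f(x)
Here f(t) = 3t^9
So F'(x) = 3x^9
Evaluate at x = 7:
F'(7) = 3 * 7^9
= 3 * 40353607
= 121060821

121060821


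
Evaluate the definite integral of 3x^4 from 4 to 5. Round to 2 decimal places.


Find the antiderivative of 3x^4:
F(x) = 3/5 * x^5
Apply the Fundamental Theorem of Calculus:
F(5) - F(4)
= 3/5 * 5^5 - 3/5 * 4^5
= 3/5 * (3125 - 1024)
= 3/5 * 2101
= 6303/5 = 1260.60

1260.60


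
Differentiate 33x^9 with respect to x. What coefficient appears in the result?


We apply the power rule: d/dx [ax^n] = a*n * x^(n-1)
d/dx [33x^9]
= 33 * 9 * x^(9-1)
= 297x^8
The coefficient is 297

297


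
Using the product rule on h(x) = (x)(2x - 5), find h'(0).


Let u(x) = x and v(x) = 2x - 5
u'(x) = 1
v'(x) = 2
Product rule: h'(x) = u'(x)*v(x) + u(x)*v'(x)
= 1 * (2x - 5) + (x) * 2
At x = 0:
u(0) = 1 * 0 + 0 = 0
v(0) = 2 * 0 - 5 = -5
h'(0) = 1 * (-5) + 0 * 2
= -5 + 0
= -5

-5


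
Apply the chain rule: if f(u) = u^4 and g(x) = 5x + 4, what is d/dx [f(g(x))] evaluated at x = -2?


Using the chain rule: (f(g(x)))' = f'(g(x)) * g'(x)
First, find g(-2):
g(-2) = 5 * (-2) + 4 = -6
Next, f'(u) = 4u^3
And g'(x) = 5
So f'(g(-2)) * g'(-2)
= 4 * (-6)^3 * 5
= 4 * (-216) * 5
= -4320

-4320


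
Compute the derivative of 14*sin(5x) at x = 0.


Apply the chain rule to differentiate 14*sin(5x):
d/dx [14*sin(5x)]
= 14 * cos(5x) * d/dx(5x)
= 14 * 5 * cos(5x)
= 70 * cos(5x)
Evaluate at x = 0:
= 70 * cos(0)
= 70 * 1
= 70

70


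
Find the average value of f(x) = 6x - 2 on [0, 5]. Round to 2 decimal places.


Average value = 1/(b-a) * integral from a to b of f(x) dx
First compute the integral of 6x - 2:
F(x) = 3x^2 - 2x
F(5) = 3 * 25 - 2 * 5 = 65
F(0) = 3 * 0 - 2 * 0 = 0
Integral = 65 - 0 = 65
Average = 65 / (5 - 0) = 65 / 5
= 13 = 13.00

13.00


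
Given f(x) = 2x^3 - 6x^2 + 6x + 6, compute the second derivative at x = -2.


First derivative:
f'(x) = 6x^2 - 12x + 6
Second derivative:
f''(x) = 12x - 12
Substitute x = -2:
f''(-2) = 12 * (-2) - 12
= -24 - 12
= -36

-36


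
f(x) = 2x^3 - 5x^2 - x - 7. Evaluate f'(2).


Differentiate f(x) = 2x^3 - 5x^2 - x - 7 term by term:
f'(x) = 6x^2 - 10x - 1
Substitute x = 2:
f'(2) = 6 * 2^2 - 10 * 2 - 1
= 24 - 20 - 1
= 3

3


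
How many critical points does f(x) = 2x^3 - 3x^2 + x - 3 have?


Find where f'(x) = 0:
f(x) = 2x^3 - 3x^2 + x - 3
f'(x) = 6x^2 - 6x + 1
This is a quadratic in x. Use the discriminant to count real roots.
Discriminant = (-6)^2 - 4 * 6 * 1
= 36 - 24
= 12
Since discriminant > 0, f'(x) = 0 has 2 real solutions.
Number of critical points: 2

2


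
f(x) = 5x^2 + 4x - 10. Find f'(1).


Differentiate term by term using power and sum rules:
f(x) = 5x^2 + 4x - 10
f'(x) = 10x + 4
Substitute x = 1:
f'(1) = 10 * 1 + 4
= 10 + 4
= 14

14


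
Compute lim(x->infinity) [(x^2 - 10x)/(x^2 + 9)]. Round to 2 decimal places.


For limits at infinity with equal-degree polynomials,
we compare leading coefficients.
Numerator leading term: x^2
Denominator leading term: x^2
Divide both by x^2:
lim = (1 - 10/x) / (1 + 9/x^2)
As x -> infinity, the 1/x and 1/x^2 terms vanish:
= 1/1 = 1 = 1.00

1.00


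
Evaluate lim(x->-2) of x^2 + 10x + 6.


Since polynomials are continuous, we use direct substitution.
lim(x->-2) of x^2 + 10x + 6
= 1 * (-2)^2 + 10 * (-2) + 6
= 4 - 20 + 6
= -10

-10


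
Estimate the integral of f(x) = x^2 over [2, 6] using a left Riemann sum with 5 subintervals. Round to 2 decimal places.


Left Riemann sum uses left endpoints of each subinterval.
Interval: [2, 6], n = 5
dx = (6 - 2) / 5 = 4/5
Left endpoints: [2, 14/5, 18/5, 22/5, 26/5]
f values: [4, 196/25, 324/25, 484/25, 676/25]
Sum = dx * (sum of f values)
= 4/5 * 356/5
= 1424/25 = 56.96

56.96


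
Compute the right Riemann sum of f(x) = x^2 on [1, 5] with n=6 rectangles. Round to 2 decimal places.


Right Riemann sum uses right endpoints of each subinterval.
Interval: [1, 5], n = 6
dx = (5 - 1) / 6 = 2/3
Right endpoints: [5/3, 7/3, 3, 11/3, 13/3, 5]
f values: [25/9, 49/9, 9, 121/9, 169/9, 25]
Sum = dx * (sum of f values)
= 2/3 * 670/9
= 1340/27 ≈ 49.63

49.63


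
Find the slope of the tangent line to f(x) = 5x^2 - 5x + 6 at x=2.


The slope of the tangent line equals f'(x) at the point.
f(x) = 5x^2 - 5x + 6
f'(x) = 10x - 5
At x = 2:
f'(2) = 10 * 2 - 5
= 20 - 5
= 15

15


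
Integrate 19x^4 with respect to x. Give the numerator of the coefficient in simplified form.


Apply the power rule for integration:
integral of ax^n dx = a/(n+1) * x^(n+1) + C
integral of 19x^4 dx
= 19/5 * x^5 + C
The coefficient in lowest terms is 19/5, and its numerator is 19

19


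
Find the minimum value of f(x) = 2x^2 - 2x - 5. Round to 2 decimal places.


For a quadratic f(x) = ax^2 + bx + c with a > 0, the minimum is at the vertex.
Vertex x-coordinate: x = -b/(2a)
x = -(-2) / (2 * 2)
x = 2/4 = 1/2
Substitute back to find the minimum value:
f(1/2) = 2 * (1/2)^2 - 2 * (1/2) - 5
= 1/2 - 1 - 5
= -11/2 = -5.50

-5.50


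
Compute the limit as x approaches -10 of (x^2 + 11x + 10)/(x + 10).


Direct substitution gives 0/0, so we factor the numerator.
Factor: (x^2 + 11x + 10) = (x + 10)(x + 1)
Cancel the common factor (x + 10):
(x^2 + 11x + 10)/(x + 10) = (x + 1)
Now substitute x = -10:
= (-10) - (-1) = -9

-9


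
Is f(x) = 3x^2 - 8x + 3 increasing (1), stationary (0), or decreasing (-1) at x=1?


Compute f'(x) to determine behavior:
f'(x) = 6x - 8
f'(1) = 6 * 1 - 8
= 6 - 8
= -2
Since f'(1) < 0, the function is decreasing (-1)

-1


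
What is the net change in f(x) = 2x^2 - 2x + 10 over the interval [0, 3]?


Net change = f(b) - f(a)
f(x) = 2x^2 - 2x + 10
Compute f(3):
f(3) = 2 * 3^2 - 2 * 3 + 10
= 18 - 6 + 10
= 22
Compute f(0):
f(0) = 2 * 0^2 - 2 * 0 + 10
= 0 + 0 + 10
= 10
Net change = 22 - 10 = 12

12


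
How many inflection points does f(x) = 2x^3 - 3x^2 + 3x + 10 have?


Inflection points occur where f''(x) = 0 and concavity changes.
f(x) = 2x^3 - 3x^2 + 3x + 10
f'(x) = 6x^2 - 6x + 3
f''(x) = 12x - 6
Set f''(x) = 0:
12x - 6 = 0
x = 6 / 12 = 1/2
Since f''(x) is linear (degree 1), it changes sign at this point.
Therefore there is exactly 1 inflection point.

1


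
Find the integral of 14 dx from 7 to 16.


The integral of a constant k over [a, b] equals k * (b - a).
integral from 7 to 16 of 14 dx
= 14 * (16 - 7)
= 14 * 9
= 126

126


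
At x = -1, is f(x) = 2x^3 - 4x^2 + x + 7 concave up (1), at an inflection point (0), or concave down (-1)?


Concavity is determined by the sign of f''(x).
f(x) = 2x^3 - 4x^2 + x + 7
f'(x) = 6x^2 - 8x + 1
f''(x) = 12x - 8
f''(-1) = 12 * (-1) - 8
= -12 - 8
= -20
Since f''(-1) < 0, the function is concave down (-1)

-1


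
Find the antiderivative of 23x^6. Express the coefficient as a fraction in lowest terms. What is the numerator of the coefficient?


Apply the power rule for integration:
integral of ax^n dx = a/(n+1) * x^(n+1) + C
integral of 23x^6 dx
= 23/7 * x^7 + C
The coefficient in lowest terms is 23/7, and its numerator is 23

23


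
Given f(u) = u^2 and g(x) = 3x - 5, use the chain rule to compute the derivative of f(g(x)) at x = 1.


Using the chain rule: (f(g(x)))' = f'(g(x)) * g'(x)
First, find g(1):
g(1) = 3 * 1 - 5 = -2
Next, f'(u) = 2u
And g'(x) = 3
So f'(g(1)) * g'(1)
= 2 * (-2) * 3
= -12

-12


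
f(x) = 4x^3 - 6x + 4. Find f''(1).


First derivative:
f'(x) = 12x^2 - 6
Second derivative:
f''(x) = 24x
Substitute x = 1:
f''(1) = 24 * 1 + 0
= 24 + 0
= 24

24


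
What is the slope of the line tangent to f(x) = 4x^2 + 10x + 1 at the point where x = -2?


The slope of the tangent line equals f'(x) at the point.
f(x) = 4x^2 + 10x + 1
f'(x) = 8x + 10
At x = -2:
f'(-2) = 8 * (-2) + 10
= -16 + 10
= -6

-6


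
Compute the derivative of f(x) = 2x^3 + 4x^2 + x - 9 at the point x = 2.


Differentiate f(x) = 2x^3 + 4x^2 + x - 9 term by term:
f'(x) = 6x^2 + 8x + 1
Substitute x = 2:
f'(2) = 6 * 2^2 + 8 * 2 + 1
= 24 + 16 + 1
= 41

41


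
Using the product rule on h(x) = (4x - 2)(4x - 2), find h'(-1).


Let u(x) = 4x - 2 and v(x) = 4x - 2
u'(x) = 4
v'(x) = 4
Product rule: h'(x) = u'(x)*v(x) + u(x)*v'(x)
= 4 * (4x - 2) + (4x - 2) * 4
At x = -1:
u(-1) = 4 * (-1) - 2 = -6
v(-1) = 4 * (-1) - 2 = -6
h'(-1) = 4 * (-6) + (-6) * 4
= -24 - 24
= -48

-48


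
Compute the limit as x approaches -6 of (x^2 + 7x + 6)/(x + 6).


Direct substitution gives 0/0, so we factor the numerator.
Factor: (x^2 + 7x + 6) = (x + 6)(x + 1)
Cancel the common factor (x + 6):
(x^2 + 7x + 6)/(x + 6) = (x + 1)
Now substitute x = -6:
= (-6) - (-1) = -5

-5


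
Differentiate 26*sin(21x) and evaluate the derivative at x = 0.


Apply the chain rule to differentiate 26*sin(21x):
d/dx [26*sin(21x)]
= 26 * cos(21x) * d/dx(21x)
= 26 * 21 * cos(21x)
= 546 * cos(21x)
Evaluate at x = 0:
= 546 * cos(0)
= 546 * 1
= 546

546


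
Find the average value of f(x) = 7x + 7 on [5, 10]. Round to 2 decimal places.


Average value = 1/(b-a) * integral from a to b of f(x) dx
First compute the integral of 7x + 7:
F(x) = (7/2)x^2 + 7x
F(10) = 7/2 * 100 + 7 * 10 = 420
F(5) = 7/2 * 25 + 7 * 5 = 245/2
Integral = 420 - 245/2 = 595/2
Average = (595/2) / (10 - 5) = (595/2) / 5
= 119/2 = 59.50

59.50


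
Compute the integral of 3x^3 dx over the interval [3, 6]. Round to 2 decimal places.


Find the antiderivative of 3x^3:
F(x) = 3/4 * x^4
Apply the Fundamental Theorem of Calculus:
F(6) - F(3)
= 3/4 * 6^4 - 3/4 * 3^4
= 3/4 * (1296 - 81)
= 3/4 * 1215
= 3645/4 = 911.25

911.25


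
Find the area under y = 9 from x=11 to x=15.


The area under a constant function y = 9 is a rectangle.
Width = 15 - 11 = 4
Height = 9
Area = width * height
= 4 * 9
= 36

36


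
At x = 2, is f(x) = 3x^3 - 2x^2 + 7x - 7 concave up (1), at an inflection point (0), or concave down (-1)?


Concavity is determined by the sign of f''(x).
f(x) = 3x^3 - 2x^2 + 7x - 7
f'(x) = 9x^2 - 4x + 7
f''(x) = 18x - 4
f''(2) = 18 * 2 - 4
= 36 - 4
= 32
Since f''(2) > 0, the function is concave up (1)

1


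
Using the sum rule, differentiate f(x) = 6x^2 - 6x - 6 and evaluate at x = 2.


Differentiate term by term using power and sum rules:
f(x) = 6x^2 - 6x - 6
f'(x) = 12x - 6
Substitute x = 2:
f'(2) = 12 * 2 - 6
= 24 - 6
= 18

18


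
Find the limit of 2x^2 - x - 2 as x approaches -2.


Since polynomials are continuous, we use direct substitution.
lim(x->-2) of 2x^2 - x - 2
= 2 * (-2)^2 - 1 * (-2) - 2
= 8 + 2 - 2
= 8

8


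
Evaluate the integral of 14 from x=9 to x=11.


The integral of a constant k over [a, b] equals k * (b - a).
integral from 9 to 11 of 14 dx
= 14 * (11 - 9)
= 14 * 2
= 28

28


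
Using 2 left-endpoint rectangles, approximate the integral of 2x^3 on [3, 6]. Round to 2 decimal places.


Left Riemann sum uses left endpoints of each subinterval.
Interval: [3, 6], n = 2
dx = (6 - 3) / 2 = 3/2
Left endpoints: [3, 9/2]
f values: [54, 729/4]
Sum = dx * (sum of f values)
= 3/2 * 945/4
= 2835/8 ≈ 354.38

354.38


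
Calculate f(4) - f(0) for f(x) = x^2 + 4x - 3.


Net change = f(b) - f(a)
f(x) = x^2 + 4x - 3
Compute f(4):
f(4) = 1 * 4^2 + 4 * 4 - 3
= 16 + 16 - 3
= 29
Compute f(0):
f(0) = 1 * 0^2 + 4 * 0 - 3
= 0 + 0 - 3
= -3
Net change = 29 - (-3) = 32

32


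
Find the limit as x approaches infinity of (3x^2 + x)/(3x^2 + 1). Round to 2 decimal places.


For limits at infinity with equal-degree polynomials,
we compare leading coefficients.
Numerator leading term: 3x^2
Denominator leading term: 3x^2
Divide both by x^2:
lim = (3 + 1/x) / (3 + 1/x^2)
As x -> infinity, the 1/x and 1/x^2 terms vanish:
= 3/3 = 1 = 1.00

1.00


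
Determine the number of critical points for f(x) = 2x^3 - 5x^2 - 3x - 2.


Find where f'(x) = 0:
f(x) = 2x^3 - 5x^2 - 3x - 2
f'(x) = 6x^2 - 10x - 3
This is a quadratic in x. Use the discriminant to count real roots.
Discriminant = (-10)^2 - 4 * 6 * (-3)
= 100 - (-72)
= 172
Since discriminant > 0, f'(x) = 0 has 2 real solutions.
Number of critical points: 2

2


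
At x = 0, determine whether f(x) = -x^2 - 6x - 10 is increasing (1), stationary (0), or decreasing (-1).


Compute f'(x) to determine behavior:
f'(x) = -2x - 6
f'(0) = -2 * 0 - 6
= 0 - 6
= -6
Since f'(0) < 0, the function is decreasing (-1)

-1


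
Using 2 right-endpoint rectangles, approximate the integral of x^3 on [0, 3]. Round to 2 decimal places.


Right Riemann sum uses right endpoints of each subinterval.
Interval: [0, 3], n = 2
dx = (3 - 0) / 2 = 3/2
Right endpoints: [3/2, 3]
f values: [27/8, 27]
Sum = dx * (sum of f values)
= 3/2 * 243/8
= 729/16 ≈ 45.56

45.56


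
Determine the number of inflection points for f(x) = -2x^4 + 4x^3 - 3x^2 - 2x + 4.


Inflection points occur where f''(x) = 0 and concavity changes.
f(x) = -2x^4 + 4x^3 - 3x^2 - 2x + 4
f'(x) = -8x^3 + 12x^2 - 6x - 2
f''(x) = -24x^2 + 24x - 6
This is a quadratic in x. Use the discriminant to count real roots.
Discriminant = (24)^2 - 4 * (-24) * (-6)
= 576 - 576
= 0
Since discriminant = 0, f''(x) = 0 has a single repeated root.
At a repeated root the quadratic f''(x) touches zero but does not change sign, so concavity does not change.
Number of inflection points: 0

0


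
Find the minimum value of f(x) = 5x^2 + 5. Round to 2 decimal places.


For a quadratic f(x) = ax^2 + bx + c with a > 0, the minimum is at the vertex.
Vertex x-coordinate: x = -b/(2a)
x = -(0) / (2 * 5)
x = 0/10 = 0
Substitute back to find the minimum value:
f(0) = 5 * 0^2 + 0 * 0 + 5
= 0 + 0 + 5
= 5 = 5.00

5.00


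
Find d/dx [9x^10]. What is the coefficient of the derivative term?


We apply the power rule: d/dx [ax^n] = a*n * x^(n-1)
d/dx [9x^10]
= 9 * 10 * x^(10-1)
= 90x^9
The coefficient is 90

90


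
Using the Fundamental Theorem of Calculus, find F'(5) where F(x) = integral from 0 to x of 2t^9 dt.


By the Fundamental Theorem of Calculus (Part 1):
If F(x) = integral from 0 to x of f(t) dt, then F'(x) = f(x)
Here f(t) = 2t^9
So F'(x) = 2x^9
Evaluate at x = 5:
F'(5) = 2 * 5^9
= 2 * 1953125
= 3906250

3906250


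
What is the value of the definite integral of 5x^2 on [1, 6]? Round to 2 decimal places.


Find the antiderivative of 5x^2:
F(x) = 5/3 * x^3
Apply the Fundamental Theorem of Calculus:
F(6) - F(1)
= 5/3 * 6^3 - 5/3 * 1^3
= 5/3 * (216 - 1)
= 5/3 * 215
= 1075/3 ≈ 358.33

358.33


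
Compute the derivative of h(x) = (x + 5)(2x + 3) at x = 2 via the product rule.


Let u(x) = x + 5 and v(x) = 2x + 3
u'(x) = 1
v'(x) = 2
Product rule: h'(x) = u'(x)*v(x) + u(x)*v'(x)
= 1 * (2x + 3) + (x + 5) * 2
At x = 2:
u(2) = 1 * 2 + 5 = 7
v(2) = 2 * 2 + 3 = 7
h'(2) = 1 * 7 + 7 * 2
= 7 + 14
= 21

21


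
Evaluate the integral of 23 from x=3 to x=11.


The integral of a constant k over [a, b] equals k * (b - a).
integral from 3 to 11 of 23 dx
= 23 * (11 - 3)
= 23 * 8
= 184

184


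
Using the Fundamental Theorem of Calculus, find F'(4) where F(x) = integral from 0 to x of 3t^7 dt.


By the Fundamental Theorem of Calculus (Part 1):
If F(x) = integral from 0 to x of f(t) dt, then F'(x) = f(x)
Here f(t) = 3t^7
So F'(x) = 3x^7
Evaluate at x = 4:
F'(4) = 3 * 4^7
= 3 * 16384
= 49152

49152


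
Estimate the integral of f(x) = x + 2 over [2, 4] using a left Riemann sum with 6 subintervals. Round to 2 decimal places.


Left Riemann sum uses left endpoints of each subinterval.
Interval: [2, 4], n = 6
dx = (4 - 2) / 6 = 1/3
Left endpoints: [2, 7/3, 8/3, 3, 10/3, 11/3]
f values: [4, 13/3, 14/3, 5, 16/3, 17/3]
Sum = dx * (sum of f values)
= 1/3 * 29
= 29/3 ≈ 9.67

9.67


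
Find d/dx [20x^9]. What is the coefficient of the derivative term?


We apply the power rule: d/dx [ax^n] = a*n * x^(n-1)
d/dx [20x^9]
= 20 * 9 * x^(9-1)
= 180x^8
The coefficient is 180

180


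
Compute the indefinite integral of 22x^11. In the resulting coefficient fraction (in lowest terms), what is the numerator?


Apply the power rule for integration:
integral of ax^n dx = a/(n+1) * x^(n+1) + C
integral of 22x^11 dx
= 22/12 * x^12 + C
= 11/6 * x^12 + C
The coefficient in lowest terms is 11/6, and its numerator is 11

11


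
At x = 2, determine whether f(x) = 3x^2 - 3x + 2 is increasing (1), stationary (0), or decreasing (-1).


Compute f'(x) to determine behavior:
f'(x) = 6x - 3
f'(2) = 6 * 2 - 3
= 12 - 3
= 9
Since f'(2) > 0, the function is increasing (1)

1


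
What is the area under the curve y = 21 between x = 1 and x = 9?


The area under a constant function y = 21 is a rectangle.
Width = 9 - 1 = 8
Height = 21
Area = width * height
= 8 * 21
= 168

168


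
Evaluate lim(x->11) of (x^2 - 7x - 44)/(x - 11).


Direct substitution gives 0/0, so we factor the numerator.
Factor: (x^2 - 7x - 44) = (x - 11)(x + 4)
Cancel the common factor (x - 11):
(x^2 - 7x - 44)/(x - 11) = (x + 4)
Now substitute x = 11:
= (11) - (-4) = 15

15


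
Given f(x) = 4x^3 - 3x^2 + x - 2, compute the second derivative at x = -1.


First derivative:
f'(x) = 12x^2 - 6x + 1
Second derivative:
f''(x) = 24x - 6
Substitute x = -1:
f''(-1) = 24 * (-1) - 6
= -24 - 6
= -30

-30


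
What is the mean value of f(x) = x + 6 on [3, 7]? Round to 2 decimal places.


Average value = 1/(b-a) * integral from a to b of f(x) dx
First compute the integral of x + 6:
F(x) = (1/2)x^2 + 6x
F(7) = 1/2 * 49 + 6 * 7 = 133/2
F(3) = 1/2 * 9 + 6 * 3 = 45/2
Integral = 133/2 - 45/2 = 44
Average = 44 / (7 - 3) = 44 / 4
= 11 = 11.00

11.00


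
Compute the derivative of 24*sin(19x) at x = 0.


Apply the chain rule to differentiate 24*sin(19x):
d/dx [24*sin(19x)]
= 24 * cos(19x) * d/dx(19x)
= 24 * 19 * cos(19x)
= 456 * cos(19x)
Evaluate at x = 0:
= 456 * cos(0)
= 456 * 1
= 456

456


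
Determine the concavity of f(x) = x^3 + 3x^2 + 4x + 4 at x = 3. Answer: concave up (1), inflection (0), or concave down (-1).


Concavity is determined by the sign of f''(x).
f(x) = x^3 + 3x^2 + 4x + 4
f'(x) = 3x^2 + 6x + 4
f''(x) = 6x + 6
f''(3) = 6 * 3 + 6
= 18 + 6
= 24
Since f''(3) > 0, the function is concave up (1)

1


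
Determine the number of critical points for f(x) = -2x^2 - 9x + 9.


Find where f'(x) = 0:
f'(x) = -4x - 9
Set f'(x) = 0:
-4x - 9 = 0
x = 9 / (-4) = -9/4
This is a linear equation in x, so there is exactly one solution.
Number of critical points: 1

1


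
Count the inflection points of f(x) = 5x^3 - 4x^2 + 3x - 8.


Inflection points occur where f''(x) = 0 and concavity changes.
f(x) = 5x^3 - 4x^2 + 3x - 8
f'(x) = 15x^2 - 8x + 3
f''(x) = 30x - 8
Set f''(x) = 0:
30x - 8 = 0
x = 8 / 30 = 4/15
Since f''(x) is linear (degree 1), it changes sign at this point.
Therefore there is exactly 1 inflection point.

1


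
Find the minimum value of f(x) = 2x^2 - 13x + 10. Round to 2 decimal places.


For a quadratic f(x) = ax^2 + bx + c with a > 0, the minimum is at the vertex.
Vertex x-coordinate: x = -b/(2a)
x = -(-13) / (2 * 2)
x = 13/4
Substitute back to find the minimum value:
f(13/4) = 2 * (13/4)^2 - 13 * (13/4) + 10
= 169/8 - 169/4 + 10
= -89/8 ≈ -11.13

-11.13


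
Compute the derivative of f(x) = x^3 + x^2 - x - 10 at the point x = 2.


Differentiate f(x) = x^3 + x^2 - x - 10 term by term:
f'(x) = 3x^2 + 2x - 1
Substitute x = 2:
f'(2) = 3 * 2^2 + 2 * 2 - 1
= 12 + 4 - 1
= 15

15


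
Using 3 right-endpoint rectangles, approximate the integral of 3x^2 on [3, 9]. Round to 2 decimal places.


Right Riemann sum uses right endpoints of each subinterval.
Interval: [3, 9], n = 3
dx = (9 - 3) / 3 = 2
Right endpoints: [5, 7, 9]
f values: [75, 147, 243]
Sum = dx * (sum of f values)
= 2 * 465
= 930 = 930.00

930.00


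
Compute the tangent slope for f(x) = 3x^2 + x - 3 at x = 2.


The slope of the tangent line equals f'(x) at the point.
f(x) = 3x^2 + x - 3
f'(x) = 6x + 1
At x = 2:
f'(2) = 6 * 2 + 1
= 12 + 1
= 13

13


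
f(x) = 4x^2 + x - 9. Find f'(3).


Differentiate term by term using power and sum rules:
f(x) = 4x^2 + x - 9
f'(x) = 8x + 1
Substitute x = 3:
f'(3) = 8 * 3 + 1
= 24 + 1
= 25

25


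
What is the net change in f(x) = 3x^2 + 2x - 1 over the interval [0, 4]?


Net change = f(b) - f(a)
f(x) = 3x^2 + 2x - 1
Compute f(4):
f(4) = 3 * 4^2 + 2 * 4 - 1
= 48 + 8 - 1
= 55
Compute f(0):
f(0) = 3 * 0^2 + 2 * 0 - 1
= 0 + 0 - 1
= -1
Net change = 55 - (-1) = 56

56


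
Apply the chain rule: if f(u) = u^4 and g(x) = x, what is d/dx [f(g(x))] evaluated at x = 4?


Using the chain rule: (f(g(x)))' = f'(g(x)) * g'(x)
First, find g(4):
g(4) = 1 * 4 + 0 = 4
Next, f'(u) = 4u^3
And g'(x) = 1
So f'(g(4)) * g'(4)
= 4 * 4^3 * 1
= 4 * 64 * 1
= 256

256


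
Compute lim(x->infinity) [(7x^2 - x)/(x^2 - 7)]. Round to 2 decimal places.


For limits at infinity with equal-degree polynomials,
we compare leading coefficients.
Numerator leading term: 7x^2
Denominator leading term: x^2
Divide both by x^2:
lim = (7 - 1/x) / (1 - 7/x^2)
As x -> infinity, the 1/x and 1/x^2 terms vanish:
= 7/1 = 7 = 7.00

7.00


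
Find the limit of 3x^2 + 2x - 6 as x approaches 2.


Since polynomials are continuous, we use direct substitution.
lim(x->2) of 3x^2 + 2x - 6
= 3 * 2^2 + 2 * 2 - 6
= 12 + 4 - 6
= 10

10


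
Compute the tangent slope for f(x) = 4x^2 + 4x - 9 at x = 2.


The slope of the tangent line equals f'(x) at the point.
f(x) = 4x^2 + 4x - 9
f'(x) = 8x + 4
At x = 2:
f'(2) = 8 * 2 + 4
= 16 + 4
= 20

20


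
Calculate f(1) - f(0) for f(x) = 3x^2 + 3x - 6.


Net change = f(b) - f(a)
f(x) = 3x^2 + 3x - 6
Compute f(1):
f(1) = 3 * 1^2 + 3 * 1 - 6
= 3 + 3 - 6
= 0
Compute f(0):
f(0) = 3 * 0^2 + 3 * 0 - 6
= 0 + 0 - 6
= -6
Net change = 0 - (-6) = 6

6


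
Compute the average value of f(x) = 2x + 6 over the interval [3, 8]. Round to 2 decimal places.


Average value = 1/(b-a) * integral from a to b of f(x) dx
First compute the integral of 2x + 6:
F(x) = x^2 + 6x
F(8) = 1 * 64 + 6 * 8 = 112
F(3) = 1 * 9 + 6 * 3 = 27
Integral = 112 - 27 = 85
Average = 85 / (8 - 3) = 85 / 5
= 17 = 17.00

17.00


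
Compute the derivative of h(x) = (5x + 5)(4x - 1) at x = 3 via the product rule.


Let u(x) = 5x + 5 and v(x) = 4x - 1
u'(x) = 5
v'(x) = 4
Product rule: h'(x) = u'(x)*v(x) + u(x)*v'(x)
= 5 * (4x - 1) + (5x + 5) * 4
At x = 3:
u(3) = 5 * 3 + 5 = 20
v(3) = 4 * 3 - 1 = 11
h'(3) = 5 * 11 + 20 * 4
= 55 + 80
= 135

135


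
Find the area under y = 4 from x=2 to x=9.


The area under a constant function y = 4 is a rectangle.
Width = 9 - 2 = 7
Height = 4
Area = width * height
= 7 * 4
= 28

28


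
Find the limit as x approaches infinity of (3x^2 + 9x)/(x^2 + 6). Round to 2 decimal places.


For limits at infinity with equal-degree polynomials,
we compare leading coefficients.
Numerator leading term: 3x^2
Denominator leading term: x^2
Divide both by x^2:
lim = (3 + 9/x) / (1 + 6/x^2)
As x -> infinity, the 1/x and 1/x^2 terms vanish:
= 3/1 = 3 = 3.00

3.00


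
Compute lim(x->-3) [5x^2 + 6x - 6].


Since polynomials are continuous, we use direct substitution.
lim(x->-3) of 5x^2 + 6x - 6
= 5 * (-3)^2 + 6 * (-3) - 6
= 45 - 18 - 6
= 21

21


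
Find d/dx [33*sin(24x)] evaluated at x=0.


Apply the chain rule to differentiate 33*sin(24x):
d/dx [33*sin(24x)]
= 33 * cos(24x) * d/dx(24x)
= 33 * 24 * cos(24x)
= 792 * cos(24x)
Evaluate at x = 0:
= 792 * cos(0)
= 792 * 1
= 792

792


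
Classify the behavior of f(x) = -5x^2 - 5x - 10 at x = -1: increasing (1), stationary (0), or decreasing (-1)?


Compute f'(x) to determine behavior:
f'(x) = -10x - 5
f'(-1) = -10 * (-1) - 5
= 10 - 5
= 5
Since f'(-1) > 0, the function is increasing (1)

1


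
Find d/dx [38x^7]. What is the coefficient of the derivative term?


We apply the power rule: d/dx [ax^n] = a*n * x^(n-1)
d/dx [38x^7]
= 38 * 7 * x^(7-1)
= 266x^6
The coefficient is 266

266


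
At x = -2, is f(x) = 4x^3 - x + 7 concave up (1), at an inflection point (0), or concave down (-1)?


Concavity is determined by the sign of f''(x).
f(x) = 4x^3 - x + 7
f'(x) = 12x^2 - 1
f''(x) = 24x
f''(-2) = 24 * (-2) + 0
= -48 + 0
= -48
Since f''(-2) < 0, the function is concave down (-1)

-1


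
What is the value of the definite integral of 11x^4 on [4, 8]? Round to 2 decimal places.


Find the antiderivative of 11x^4:
F(x) = 11/5 * x^5
Apply the Fundamental Theorem of Calculus:
F(8) - F(4)
= 11/5 * 8^5 - 11/5 * 4^5
= 11/5 * (32768 - 1024)
= 11/5 * 31744
= 349184/5 = 69836.80

69836.80


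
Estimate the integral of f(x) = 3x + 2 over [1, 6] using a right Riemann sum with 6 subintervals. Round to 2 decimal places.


Right Riemann sum uses right endpoints of each subinterval.
Interval: [1, 6], n = 6
dx = (6 - 1) / 6 = 5/6
Right endpoints: [11/6, 8/3, 7/2, 13/3, 31/6, 6]
f values: [15/2, 10, 25/2, 15, 35/2, 20]
Sum = dx * (sum of f values)
= 5/6 * 165/2
= 275/4 = 68.75

68.75


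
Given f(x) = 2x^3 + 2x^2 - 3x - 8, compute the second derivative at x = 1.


First derivative:
f'(x) = 6x^2 + 4x - 3
Second derivative:
f''(x) = 12x + 4
Substitute x = 1:
f''(1) = 12 * 1 + 4
= 12 + 4
= 16

16


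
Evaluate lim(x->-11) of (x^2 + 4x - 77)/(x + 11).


Direct substitution gives 0/0, so we factor the numerator.
Factor: (x^2 + 4x - 77) = (x + 11)(x - 7)
Cancel the common factor (x + 11):
(x^2 + 4x - 77)/(x + 11) = (x - 7)
Now substitute x = -11:
= (-11) - (7) = -18

-18


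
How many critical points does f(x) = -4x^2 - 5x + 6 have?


Find where f'(x) = 0:
f'(x) = -8x - 5
Set f'(x) = 0:
-8x - 5 = 0
x = 5 / (-8) = -5/8
This is a linear equation in x, so there is exactly one solution.
Number of critical points: 1

1


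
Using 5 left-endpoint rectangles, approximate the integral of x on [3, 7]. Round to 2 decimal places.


Left Riemann sum uses left endpoints of each subinterval.
Interval: [3, 7], n = 5
dx = (7 - 3) / 5 = 4/5
Left endpoints: [3, 19/5, 23/5, 27/5, 31/5]
f values: [3, 19/5, 23/5, 27/5, 31/5]
Sum = dx * (sum of f values)
= 4/5 * 23
= 92/5 = 18.40

18.40


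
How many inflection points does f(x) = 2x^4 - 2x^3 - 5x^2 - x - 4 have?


Inflection points occur where f''(x) = 0 and concavity changes.
f(x) = 2x^4 - 2x^3 - 5x^2 - x - 4
f'(x) = 8x^3 - 6x^2 - 10x - 1
f''(x) = 24x^2 - 12x - 10
This is a quadratic in x. Use the discriminant to count real roots.
Discriminant = (-12)^2 - 4 * 24 * (-10)
= 144 - (-960)
= 1104
Since discriminant > 0, f''(x) = 0 has 2 distinct real solutions.
A quadratic with two distinct real roots changes sign at each root, so concavity changes at both.
Number of inflection points: 2

2


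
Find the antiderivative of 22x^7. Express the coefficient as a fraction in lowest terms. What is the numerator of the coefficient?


Apply the power rule for integration:
integral of ax^n dx = a/(n+1) * x^(n+1) + C
integral of 22x^7 dx
= 22/8 * x^8 + C
= 11/4 * x^8 + C
The coefficient in lowest terms is 11/4, and its numerator is 11

11


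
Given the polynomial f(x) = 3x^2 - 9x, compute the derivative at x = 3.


Differentiate term by term using power and sum rules:
f(x) = 3x^2 - 9x
f'(x) = 6x - 9
Substitute x = 3:
f'(3) = 6 * 3 - 9
= 18 - 9
= 9

9


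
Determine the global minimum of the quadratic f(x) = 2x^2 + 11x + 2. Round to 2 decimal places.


For a quadratic f(x) = ax^2 + bx + c with a > 0, the minimum is at the vertex.
Vertex x-coordinate: x = -b/(2a)
x = -(11) / (2 * 2)
x = -11/4
Substitute back to find the minimum value:
f(-11/4) = 2 * (-11/4)^2 + 11 * (-11/4) + 2
= 121/8 - 121/4 + 2
= -105/8 ≈ -13.13

-13.13


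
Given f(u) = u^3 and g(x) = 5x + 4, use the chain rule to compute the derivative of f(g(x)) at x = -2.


Using the chain rule: (f(g(x)))' = f'(g(x)) * g'(x)
First, find g(-2):
g(-2) = 5 * (-2) + 4 = -6
Next, f'(u) = 3u^2
And g'(x) = 5
So f'(g(-2)) * g'(-2)
= 3 * (-6)^2 * 5
= 3 * 36 * 5
= 540

540


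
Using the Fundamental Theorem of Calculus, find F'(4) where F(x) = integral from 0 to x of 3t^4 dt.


By the Fundamental Theorem of Calculus (Part 1):
If F(x) = integral from 0 to x of f(t) dt, then F'(x) = f(x)
Here f(t) = 3t^4
So F'(x) = 3x^4
Evaluate at x = 4:
F'(4) = 3 * 4^4
= 3 * 256
= 768

768


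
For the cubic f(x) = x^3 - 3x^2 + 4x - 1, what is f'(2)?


Differentiate f(x) = x^3 - 3x^2 + 4x - 1 term by term:
f'(x) = 3x^2 - 6x + 4
Substitute x = 2:
f'(2) = 3 * 2^2 - 6 * 2 + 4
= 12 - 12 + 4
= 4

4


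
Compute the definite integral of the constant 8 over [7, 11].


The integral of a constant k over [a, b] equals k * (b - a).
integral from 7 to 11 of 8 dx
= 8 * (11 - 7)
= 8 * 4
= 32

32


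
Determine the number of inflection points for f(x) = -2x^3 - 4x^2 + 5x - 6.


Inflection points occur where f''(x) = 0 and concavity changes.
f(x) = -2x^3 - 4x^2 + 5x - 6
f'(x) = -6x^2 - 8x + 5
f''(x) = -12x - 8
Set f''(x) = 0:
-12x - 8 = 0
x = 8 / (-12) = -2/3
Since f''(x) is linear (degree 1), it changes sign at this point.
Therefore there is exactly 1 inflection point.

1


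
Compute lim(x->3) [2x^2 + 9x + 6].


Since polynomials are continuous, we use direct substitution.
lim(x->3) of 2x^2 + 9x + 6
= 2 * 3^2 + 9 * 3 + 6
= 18 + 27 + 6
= 51

51


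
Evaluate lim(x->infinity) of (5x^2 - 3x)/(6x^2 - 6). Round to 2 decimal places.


For limits at infinity with equal-degree polynomials,
we compare leading coefficients.
Numerator leading term: 5x^2
Denominator leading term: 6x^2
Divide both by x^2:
lim = (5 - 3/x) / (6 - 6/x^2)
As x -> infinity, the 1/x and 1/x^2 terms vanish:
= 5/6 ≈ 0.83

0.83


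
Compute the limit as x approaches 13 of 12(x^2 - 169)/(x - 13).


Direct substitution gives 0/0, so we factor the numerator.
Factor: 12(x^2 - 169) = 12 * (x - 13)(x + 13)
Cancel the common factor (x - 13):
12(x^2 - 169)/(x - 13) = 12 * (x + 13)
Now substitute x = 13:
= 12 * (13 + 13) = 312

312


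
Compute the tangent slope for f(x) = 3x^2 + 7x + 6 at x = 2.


The slope of the tangent line equals f'(x) at the point.
f(x) = 3x^2 + 7x + 6
f'(x) = 6x + 7
At x = 2:
f'(2) = 6 * 2 + 7
= 12 + 7
= 19

19


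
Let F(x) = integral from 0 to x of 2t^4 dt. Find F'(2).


By the Fundamental Theorem of Calculus (Part 1):
If F(x) = integral from 0 to x of f(t) dt, then F'(x) = f(x)
Here f(t) = 2t^4
So F'(x) = 2x^4
Evaluate at x = 2:
F'(2) = 2 * 2^4
= 2 * 16
= 32

32


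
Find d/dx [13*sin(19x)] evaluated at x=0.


Apply the chain rule to differentiate 13*sin(19x):
d/dx [13*sin(19x)]
= 13 * cos(19x) * d/dx(19x)
= 13 * 19 * cos(19x)
= 247 * cos(19x)
Evaluate at x = 0:
= 247 * cos(0)
= 247 * 1
= 247

247


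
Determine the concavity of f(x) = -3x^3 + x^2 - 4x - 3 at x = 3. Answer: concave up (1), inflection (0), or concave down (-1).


Concavity is determined by the sign of f''(x).
f(x) = -3x^3 + x^2 - 4x - 3
f'(x) = -9x^2 + 2x - 4
f''(x) = -18x + 2
f''(3) = -18 * 3 + 2
= -54 + 2
= -52
Since f''(3) < 0, the function is concave down (-1)

-1


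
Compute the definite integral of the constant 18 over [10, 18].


The integral of a constant k over [a, b] equals k * (b - a).
integral from 10 to 18 of 18 dx
= 18 * (18 - 10)
= 18 * 8
= 144

144


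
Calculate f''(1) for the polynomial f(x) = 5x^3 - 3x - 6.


First derivative:
f'(x) = 15x^2 - 3
Second derivative:
f''(x) = 30x
Substitute x = 1:
f''(1) = 30 * 1 + 0
= 30 + 0
= 30

30


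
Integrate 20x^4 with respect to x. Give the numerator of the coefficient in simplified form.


Apply the power rule for integration:
integral of ax^n dx = a/(n+1) * x^(n+1) + C
integral of 20x^4 dx
= 20/5 * x^5 + C
= 4 * x^5 + C
The coefficient in lowest terms is 4 = 4/1, so its numerator is 4

4


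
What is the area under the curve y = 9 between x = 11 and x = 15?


The area under a constant function y = 9 is a rectangle.
Width = 15 - 11 = 4
Height = 9
Area = width * height
= 4 * 9
= 36

36


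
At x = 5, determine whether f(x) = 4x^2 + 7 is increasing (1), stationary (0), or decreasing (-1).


Compute f'(x) to determine behavior:
f'(x) = 8x
f'(5) = 8 * 5 + 0
= 40 + 0
= 40
Since f'(5) > 0, the function is increasing (1)

1


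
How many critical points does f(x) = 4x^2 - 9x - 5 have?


Find where f'(x) = 0:
f'(x) = 8x - 9
Set f'(x) = 0:
8x - 9 = 0
x = 9 / 8 = 9/8
This is a linear equation in x, so there is exactly one solution.
Number of critical points: 1

1


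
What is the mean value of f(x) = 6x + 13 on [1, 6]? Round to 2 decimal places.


Average value = 1/(b-a) * integral from a to b of f(x) dx
First compute the integral of 6x + 13:
F(x) = 3x^2 + 13x
F(6) = 3 * 36 + 13 * 6 = 186
F(1) = 3 * 1 + 13 * 1 = 16
Integral = 186 - 16 = 170
Average = 170 / (6 - 1) = 170 / 5
= 34 = 34.00

34.00


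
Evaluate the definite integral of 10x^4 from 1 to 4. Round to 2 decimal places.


Find the antiderivative of 10x^4:
F(x) = 10/5 * x^5
Apply the Fundamental Theorem of Calculus:
F(4) - F(1)
= 10/5 * 4^5 - 10/5 * 1^5
= 10/5 * (1024 - 1)
= 10/5 * 1023
= 2046 = 2046.00

2046.00


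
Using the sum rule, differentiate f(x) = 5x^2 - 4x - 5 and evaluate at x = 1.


Differentiate term by term using power and sum rules:
f(x) = 5x^2 - 4x - 5
f'(x) = 10x - 4
Substitute x = 1:
f'(1) = 10 * 1 - 4
= 10 - 4
= 6

6


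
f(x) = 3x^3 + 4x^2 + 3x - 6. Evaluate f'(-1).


Differentiate f(x) = 3x^3 + 4x^2 + 3x - 6 term by term:
f'(x) = 9x^2 + 8x + 3
Substitute x = -1:
f'(-1) = 9 * (-1)^2 + 8 * (-1) + 3
= 9 - 8 + 3
= 4

4


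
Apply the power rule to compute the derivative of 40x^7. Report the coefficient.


We apply the power rule: d/dx [ax^n] = a*n * x^(n-1)
d/dx [40x^7]
= 40 * 7 * x^(7-1)
= 280x^6
The coefficient is 280

280


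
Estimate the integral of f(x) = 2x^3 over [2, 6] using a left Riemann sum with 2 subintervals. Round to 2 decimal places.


Left Riemann sum uses left endpoints of each subinterval.
Interval: [2, 6], n = 2
dx = (6 - 2) / 2 = 2
Left endpoints: [2, 4]
f values: [16, 128]
Sum = dx * (sum of f values)
= 2 * 144
= 288 = 288.00

288.00


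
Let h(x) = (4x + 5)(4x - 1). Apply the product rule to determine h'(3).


Let u(x) = 4x + 5 and v(x) = 4x - 1
u'(x) = 4
v'(x) = 4
Product rule: h'(x) = u'(x)*v(x) + u(x)*v'(x)
= 4 * (4x - 1) + (4x + 5) * 4
At x = 3:
u(3) = 4 * 3 + 5 = 17
v(3) = 4 * 3 - 1 = 11
h'(3) = 4 * 11 + 17 * 4
= 44 + 68
= 112

112


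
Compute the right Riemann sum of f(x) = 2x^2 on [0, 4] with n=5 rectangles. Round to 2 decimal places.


Right Riemann sum uses right endpoints of each subinterval.
Interval: [0, 4], n = 5
dx = (4 - 0) / 5 = 4/5
Right endpoints: [4/5, 8/5, 12/5, 16/5, 4]
f values: [32/25, 128/25, 288/25, 512/25, 32]
Sum = dx * (sum of f values)
= 4/5 * 352/5
= 1408/25 = 56.32

56.32


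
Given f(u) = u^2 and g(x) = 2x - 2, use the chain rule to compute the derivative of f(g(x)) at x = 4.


Using the chain rule: (f(g(x)))' = f'(g(x)) * g'(x)
First, find g(4):
g(4) = 2 * 4 - 2 = 6
Next, f'(u) = 2u
And g'(x) = 2
So f'(g(4)) * g'(4)
= 2 * 6 * 2
= 24

24


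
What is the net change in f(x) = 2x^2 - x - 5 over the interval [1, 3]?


Net change = f(b) - f(a)
f(x) = 2x^2 - x - 5
Compute f(3):
f(3) = 2 * 3^2 - 1 * 3 - 5
= 18 - 3 - 5
= 10
Compute f(1):
f(1) = 2 * 1^2 - 1 * 1 - 5
= 2 - 1 - 5
= -4
Net change = 10 - (-4) = 14

14


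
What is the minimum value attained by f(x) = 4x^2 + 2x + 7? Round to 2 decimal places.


For a quadratic f(x) = ax^2 + bx + c with a > 0, the minimum is at the vertex.
Vertex x-coordinate: x = -b/(2a)
x = -(2) / (2 * 4)
x = -2/8 = -1/4
Substitute back to find the minimum value:
f(-1/4) = 4 * (-1/4)^2 + 2 * (-1/4) + 7
= 1/4 - 1/2 + 7
= 27/4 = 6.75

6.75


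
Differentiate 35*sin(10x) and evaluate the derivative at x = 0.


Apply the chain rule to differentiate 35*sin(10x):
d/dx [35*sin(10x)]
= 35 * cos(10x) * d/dx(10x)
= 35 * 10 * cos(10x)
= 350 * cos(10x)
Evaluate at x = 0:
= 350 * cos(0)
= 350 * 1
= 350

350


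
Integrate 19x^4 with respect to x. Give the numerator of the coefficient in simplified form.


Apply the power rule for integration:
integral of ax^n dx = a/(n+1) * x^(n+1) + C
integral of 19x^4 dx
= 19/5 * x^5 + C
The coefficient in lowest terms is 19/5, and its numerator is 19

19


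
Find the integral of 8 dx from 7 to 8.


The integral of a constant k over [a, b] equals k * (b - a).
integral from 7 to 8 of 8 dx
= 8 * (8 - 7)
= 8 * 1
= 8

8


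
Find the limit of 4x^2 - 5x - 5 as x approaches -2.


Since polynomials are continuous, we use direct substitution.
lim(x->-2) of 4x^2 - 5x - 5
= 4 * (-2)^2 - 5 * (-2) - 5
= 16 + 10 - 5
= 21

21


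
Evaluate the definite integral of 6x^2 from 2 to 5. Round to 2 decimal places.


Find the antiderivative of 6x^2:
F(x) = 6/3 * x^3
Apply the Fundamental Theorem of Calculus:
F(5) - F(2)
= 6/3 * 5^3 - 6/3 * 2^3
= 6/3 * (125 - 8)
= 6/3 * 117
= 234 = 234.00

234.00


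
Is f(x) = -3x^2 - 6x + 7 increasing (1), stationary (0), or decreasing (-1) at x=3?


Compute f'(x) to determine behavior:
f'(x) = -6x - 6
f'(3) = -6 * 3 - 6
= -18 - 6
= -24
Since f'(3) < 0, the function is decreasing (-1)

-1


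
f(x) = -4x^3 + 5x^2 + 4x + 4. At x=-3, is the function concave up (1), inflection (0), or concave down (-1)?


Concavity is determined by the sign of f''(x).
f(x) = -4x^3 + 5x^2 + 4x + 4
f'(x) = -12x^2 + 10x + 4
f''(x) = -24x + 10
f''(-3) = -24 * (-3) + 10
= 72 + 10
= 82
Since f''(-3) > 0, the function is concave up (1)

1


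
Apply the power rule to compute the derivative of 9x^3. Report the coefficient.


We apply the power rule: d/dx [ax^n] = a*n * x^(n-1)
d/dx [9x^3]
= 9 * 3 * x^(3-1)
= 27x^2
The coefficient is 27

27


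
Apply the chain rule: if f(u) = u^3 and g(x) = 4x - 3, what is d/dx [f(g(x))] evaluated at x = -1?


Using the chain rule: (f(g(x)))' = f'(g(x)) * g'(x)
First, find g(-1):
g(-1) = 4 * (-1) - 3 = -7
Next, f'(u) = 3u^2
And g'(x) = 4
So f'(g(-1)) * g'(-1)
= 3 * (-7)^2 * 4
= 3 * 49 * 4
= 588

588


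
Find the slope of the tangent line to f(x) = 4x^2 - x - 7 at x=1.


The slope of the tangent line equals f'(x) at the point.
f(x) = 4x^2 - x - 7
f'(x) = 8x - 1
At x = 1:
f'(1) = 8 * 1 - 1
= 8 - 1
= 7

7


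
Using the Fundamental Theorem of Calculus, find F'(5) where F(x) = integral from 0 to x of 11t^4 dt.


By the Fundamental Theorem of Calculus (Part 1):
If F(x) = integral from 0 to x of f(t) dt, then F'(x) = f(x)
Here f(t) = 11t^4
So F'(x) = 11x^4
Evaluate at x = 5:
F'(5) = 11 * 5^4
= 11 * 625
= 6875

6875
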